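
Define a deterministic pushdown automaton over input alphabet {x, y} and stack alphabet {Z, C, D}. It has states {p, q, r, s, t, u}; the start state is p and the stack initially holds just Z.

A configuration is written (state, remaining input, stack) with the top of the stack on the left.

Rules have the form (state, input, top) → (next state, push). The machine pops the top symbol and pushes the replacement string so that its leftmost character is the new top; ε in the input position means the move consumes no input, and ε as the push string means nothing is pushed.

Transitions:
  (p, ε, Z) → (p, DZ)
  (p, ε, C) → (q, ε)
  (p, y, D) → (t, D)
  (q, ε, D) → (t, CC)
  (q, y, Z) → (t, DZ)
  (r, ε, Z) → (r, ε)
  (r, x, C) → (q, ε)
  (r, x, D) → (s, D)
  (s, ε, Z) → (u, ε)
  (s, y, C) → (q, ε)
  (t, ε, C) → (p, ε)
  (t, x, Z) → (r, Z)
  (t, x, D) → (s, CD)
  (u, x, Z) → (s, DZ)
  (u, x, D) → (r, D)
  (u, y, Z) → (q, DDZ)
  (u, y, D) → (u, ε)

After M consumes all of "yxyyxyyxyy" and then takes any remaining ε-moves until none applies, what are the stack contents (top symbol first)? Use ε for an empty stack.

(p, yxyyxyyxyy, Z) ⊢ (p, yxyyxyyxyy, DZ) ⊢ (t, xyyxyyxyy, DZ) ⊢ (s, yyxyyxyy, CDZ) ⊢ (q, yxyyxyy, DZ) ⊢ (t, yxyyxyy, CCZ) ⊢ (p, yxyyxyy, CZ) ⊢ (q, yxyyxyy, Z) ⊢ (t, xyyxyy, DZ) ⊢ (s, yyxyy, CDZ) ⊢ (q, yxyy, DZ) ⊢ (t, yxyy, CCZ) ⊢ (p, yxyy, CZ) ⊢ (q, yxyy, Z) ⊢ (t, xyy, DZ) ⊢ (s, yy, CDZ) ⊢ (q, y, DZ) ⊢ (t, y, CCZ) ⊢ (p, y, CZ) ⊢ (q, y, Z) ⊢ (t, ε, DZ)
All input consumed in state t with stack DZ.

DZ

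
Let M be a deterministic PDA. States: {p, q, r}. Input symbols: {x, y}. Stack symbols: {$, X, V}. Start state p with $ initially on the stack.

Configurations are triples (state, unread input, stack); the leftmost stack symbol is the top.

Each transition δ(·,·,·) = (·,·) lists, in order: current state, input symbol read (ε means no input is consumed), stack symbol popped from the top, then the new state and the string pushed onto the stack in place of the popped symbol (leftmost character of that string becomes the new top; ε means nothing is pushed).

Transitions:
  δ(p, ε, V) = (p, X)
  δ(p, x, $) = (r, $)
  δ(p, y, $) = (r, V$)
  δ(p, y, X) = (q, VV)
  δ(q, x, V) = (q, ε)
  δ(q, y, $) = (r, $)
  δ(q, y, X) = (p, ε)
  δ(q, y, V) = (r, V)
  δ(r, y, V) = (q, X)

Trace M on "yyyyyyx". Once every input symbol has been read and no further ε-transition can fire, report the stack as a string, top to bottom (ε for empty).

(p, yyyyyyx, $)
  read y, top $: go to r, push V$ → (r, yyyyyx, V$)
  read y, top V: go to q, push X → (q, yyyyx, X$)
  read y, top X: go to p, push ε → (p, yyyx, $)
  read y, top $: go to r, push V$ → (r, yyx, V$)
  read y, top V: go to q, push X → (q, yx, X$)
  read y, top X: go to p, push ε → (p, x, $)
  read x, top $: go to r, push $ → (r, ε, $)
All input consumed in state r with stack $.

$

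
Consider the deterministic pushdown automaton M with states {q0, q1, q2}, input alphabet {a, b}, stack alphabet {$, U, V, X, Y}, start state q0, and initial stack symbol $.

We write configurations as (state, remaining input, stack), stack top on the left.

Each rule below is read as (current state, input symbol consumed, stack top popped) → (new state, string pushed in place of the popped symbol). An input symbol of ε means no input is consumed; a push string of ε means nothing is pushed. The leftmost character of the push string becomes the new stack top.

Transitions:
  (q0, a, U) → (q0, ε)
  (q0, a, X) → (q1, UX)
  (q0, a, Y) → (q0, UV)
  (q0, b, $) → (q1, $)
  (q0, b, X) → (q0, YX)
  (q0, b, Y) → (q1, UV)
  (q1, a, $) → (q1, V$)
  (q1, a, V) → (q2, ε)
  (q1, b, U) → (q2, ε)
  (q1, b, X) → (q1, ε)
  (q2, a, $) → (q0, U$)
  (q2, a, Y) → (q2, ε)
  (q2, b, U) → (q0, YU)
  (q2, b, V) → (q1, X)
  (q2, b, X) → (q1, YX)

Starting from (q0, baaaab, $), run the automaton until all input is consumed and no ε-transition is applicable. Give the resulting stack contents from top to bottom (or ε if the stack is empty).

$

(q0, baaaab, $)
  read b, top $: go to q1, push $ → (q1, aaaab, $)
  read a, top $: go to q1, push V$ → (q1, aaab, V$)
  read a, top V: go to q2, push ε → (q2, aab, $)
  read a, top $: go to q0, push U$ → (q0, ab, U$)
  read a, top U: go to q0, push ε → (q0, b, $)
  read b, top $: go to q1, push $ → (q1, ε, $)
All input consumed in state q1 with stack $.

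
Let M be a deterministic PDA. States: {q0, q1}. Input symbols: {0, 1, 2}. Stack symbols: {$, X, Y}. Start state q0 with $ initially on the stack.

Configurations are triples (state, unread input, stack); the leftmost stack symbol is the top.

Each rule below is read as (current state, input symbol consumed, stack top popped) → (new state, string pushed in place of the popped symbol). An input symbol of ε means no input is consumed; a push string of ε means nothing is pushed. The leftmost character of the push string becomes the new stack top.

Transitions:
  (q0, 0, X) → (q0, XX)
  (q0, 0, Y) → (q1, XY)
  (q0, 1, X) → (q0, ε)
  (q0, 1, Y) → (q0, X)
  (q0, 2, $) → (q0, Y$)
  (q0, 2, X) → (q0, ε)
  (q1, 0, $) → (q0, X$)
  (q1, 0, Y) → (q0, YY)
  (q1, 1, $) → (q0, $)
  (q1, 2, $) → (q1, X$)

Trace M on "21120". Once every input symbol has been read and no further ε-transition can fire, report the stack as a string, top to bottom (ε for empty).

XY$

(q0, 21120, $)
  read 2, top $: go to q0, push Y$ → (q0, 1120, Y$)
  read 1, top Y: go to q0, push X → (q0, 120, X$)
  read 1, top X: go to q0, push ε → (q0, 20, $)
  read 2, top $: go to q0, push Y$ → (q0, 0, Y$)
  read 0, top Y: go to q1, push XY → (q1, ε, XY$)
All input consumed in state q1 with stack XY$.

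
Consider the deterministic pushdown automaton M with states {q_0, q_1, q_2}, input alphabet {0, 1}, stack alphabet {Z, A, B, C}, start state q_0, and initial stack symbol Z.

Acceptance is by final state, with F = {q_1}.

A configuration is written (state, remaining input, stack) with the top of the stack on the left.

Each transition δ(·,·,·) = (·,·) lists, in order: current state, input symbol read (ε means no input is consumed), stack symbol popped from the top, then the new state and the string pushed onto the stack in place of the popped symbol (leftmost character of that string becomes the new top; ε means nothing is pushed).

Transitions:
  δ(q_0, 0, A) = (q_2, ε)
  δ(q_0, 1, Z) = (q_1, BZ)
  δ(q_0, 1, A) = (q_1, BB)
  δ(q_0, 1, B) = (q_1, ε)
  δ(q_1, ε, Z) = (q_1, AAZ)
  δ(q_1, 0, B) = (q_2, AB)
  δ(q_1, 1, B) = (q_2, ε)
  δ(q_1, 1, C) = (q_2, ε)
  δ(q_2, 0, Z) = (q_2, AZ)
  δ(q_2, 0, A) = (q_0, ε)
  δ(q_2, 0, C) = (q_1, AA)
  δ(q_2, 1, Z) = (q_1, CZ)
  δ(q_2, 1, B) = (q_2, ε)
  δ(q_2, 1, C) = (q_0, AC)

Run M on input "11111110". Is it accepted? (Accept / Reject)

(q_0, 11111110, Z) ⊢ (q_1, 1111110, BZ) ⊢ (q_2, 111110, Z) ⊢ (q_1, 11110, CZ) ⊢ (q_2, 1110, Z) ⊢ (q_1, 110, CZ) ⊢ (q_2, 10, Z) ⊢ (q_1, 0, CZ)
No transition applies at (q_1, 0, CZ); input not fully consumed.

Reject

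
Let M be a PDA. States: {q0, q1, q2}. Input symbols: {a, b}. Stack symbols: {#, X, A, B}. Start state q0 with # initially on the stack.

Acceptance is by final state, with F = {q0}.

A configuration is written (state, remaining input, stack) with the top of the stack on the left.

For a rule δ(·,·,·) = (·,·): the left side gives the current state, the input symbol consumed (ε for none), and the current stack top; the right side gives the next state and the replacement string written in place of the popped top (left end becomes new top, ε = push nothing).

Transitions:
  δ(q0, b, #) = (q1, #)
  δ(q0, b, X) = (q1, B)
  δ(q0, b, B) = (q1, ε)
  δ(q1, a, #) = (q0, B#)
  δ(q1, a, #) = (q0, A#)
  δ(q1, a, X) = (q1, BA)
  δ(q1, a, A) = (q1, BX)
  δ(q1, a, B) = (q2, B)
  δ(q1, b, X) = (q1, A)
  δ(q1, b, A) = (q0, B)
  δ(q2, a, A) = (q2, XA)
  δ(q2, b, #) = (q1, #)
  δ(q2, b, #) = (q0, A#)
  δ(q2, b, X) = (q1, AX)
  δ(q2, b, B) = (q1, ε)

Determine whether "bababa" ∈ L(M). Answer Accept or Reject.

One accepting computation: (q0, bababa, #) ⊢ (q1, ababa, #) ⊢ (q0, baba, B#) ⊢ (q1, aba, #) ⊢ (q0, ba, B#) ⊢ (q1, a, #) ⊢ (q0, ε, B#)
All input consumed and state q0 ∈ F.

Accept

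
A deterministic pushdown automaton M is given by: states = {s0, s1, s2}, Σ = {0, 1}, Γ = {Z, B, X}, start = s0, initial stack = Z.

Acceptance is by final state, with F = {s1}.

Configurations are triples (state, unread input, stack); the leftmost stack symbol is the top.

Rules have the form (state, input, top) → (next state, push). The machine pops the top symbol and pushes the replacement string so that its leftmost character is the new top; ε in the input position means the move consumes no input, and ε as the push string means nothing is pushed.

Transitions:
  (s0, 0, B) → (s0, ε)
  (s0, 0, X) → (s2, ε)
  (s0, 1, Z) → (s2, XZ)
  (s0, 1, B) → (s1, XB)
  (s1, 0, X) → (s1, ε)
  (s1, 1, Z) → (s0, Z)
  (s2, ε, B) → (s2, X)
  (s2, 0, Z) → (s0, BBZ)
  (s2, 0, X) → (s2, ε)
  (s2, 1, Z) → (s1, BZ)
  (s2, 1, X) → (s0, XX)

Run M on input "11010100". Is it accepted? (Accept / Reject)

(s0, 11010100, Z)
  read 1, top Z: go to s2, push XZ → (s2, 1010100, XZ)
  read 1, top X: go to s0, push XX → (s0, 010100, XXZ)
  read 0, top X: go to s2, push ε → (s2, 10100, XZ)
  read 1, top X: go to s0, push XX → (s0, 0100, XXZ)
  read 0, top X: go to s2, push ε → (s2, 100, XZ)
  read 1, top X: go to s0, push XX → (s0, 00, XXZ)
  read 0, top X: go to s2, push ε → (s2, 0, XZ)
  read 0, top X: go to s2, push ε → (s2, ε, Z)
All input consumed; state s2 ∉ F and no further ε-move applies.

Reject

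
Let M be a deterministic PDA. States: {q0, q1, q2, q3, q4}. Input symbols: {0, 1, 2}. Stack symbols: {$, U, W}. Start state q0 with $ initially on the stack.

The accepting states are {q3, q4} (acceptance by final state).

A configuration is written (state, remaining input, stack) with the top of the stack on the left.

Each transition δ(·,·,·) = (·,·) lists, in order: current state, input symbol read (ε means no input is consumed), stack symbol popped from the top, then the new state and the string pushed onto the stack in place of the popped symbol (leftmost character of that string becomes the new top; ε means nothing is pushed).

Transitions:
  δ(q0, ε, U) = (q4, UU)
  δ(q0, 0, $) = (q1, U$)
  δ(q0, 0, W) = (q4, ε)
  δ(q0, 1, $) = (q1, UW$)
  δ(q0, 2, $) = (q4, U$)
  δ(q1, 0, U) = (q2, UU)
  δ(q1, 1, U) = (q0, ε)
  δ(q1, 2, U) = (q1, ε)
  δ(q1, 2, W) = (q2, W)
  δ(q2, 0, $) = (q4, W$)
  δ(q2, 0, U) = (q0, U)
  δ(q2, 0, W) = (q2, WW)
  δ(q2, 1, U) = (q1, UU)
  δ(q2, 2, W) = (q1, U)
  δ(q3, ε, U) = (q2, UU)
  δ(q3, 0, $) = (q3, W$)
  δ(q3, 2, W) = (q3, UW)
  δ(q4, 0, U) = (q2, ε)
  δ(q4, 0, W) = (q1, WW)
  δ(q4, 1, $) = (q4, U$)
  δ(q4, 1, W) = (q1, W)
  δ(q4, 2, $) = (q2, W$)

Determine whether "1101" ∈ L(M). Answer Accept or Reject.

Accept

(q0, 1101, $) ⊢ (q1, 101, UW$) ⊢ (q0, 01, W$) ⊢ (q4, 1, $) ⊢ (q4, ε, U$)
All input consumed; state q4 ∈ F.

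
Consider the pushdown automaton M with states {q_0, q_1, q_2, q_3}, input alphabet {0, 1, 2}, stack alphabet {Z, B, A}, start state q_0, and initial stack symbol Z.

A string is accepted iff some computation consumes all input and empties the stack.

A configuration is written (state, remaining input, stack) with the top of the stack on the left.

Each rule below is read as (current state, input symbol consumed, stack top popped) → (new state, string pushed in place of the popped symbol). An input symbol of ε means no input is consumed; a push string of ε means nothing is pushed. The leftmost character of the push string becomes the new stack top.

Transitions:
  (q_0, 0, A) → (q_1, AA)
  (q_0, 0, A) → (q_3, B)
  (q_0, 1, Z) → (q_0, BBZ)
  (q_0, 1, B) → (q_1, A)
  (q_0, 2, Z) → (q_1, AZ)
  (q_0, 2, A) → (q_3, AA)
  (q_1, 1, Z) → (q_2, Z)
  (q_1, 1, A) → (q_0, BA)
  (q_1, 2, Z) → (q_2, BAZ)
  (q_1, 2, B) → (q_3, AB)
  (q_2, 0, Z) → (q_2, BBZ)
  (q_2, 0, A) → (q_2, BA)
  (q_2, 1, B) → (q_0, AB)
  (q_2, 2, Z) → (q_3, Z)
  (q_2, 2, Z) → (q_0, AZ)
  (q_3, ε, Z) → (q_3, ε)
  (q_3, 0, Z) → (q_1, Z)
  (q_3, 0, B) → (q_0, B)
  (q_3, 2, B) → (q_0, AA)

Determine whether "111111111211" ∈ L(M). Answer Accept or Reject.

Reject

No computation consumes all input and empties the stack.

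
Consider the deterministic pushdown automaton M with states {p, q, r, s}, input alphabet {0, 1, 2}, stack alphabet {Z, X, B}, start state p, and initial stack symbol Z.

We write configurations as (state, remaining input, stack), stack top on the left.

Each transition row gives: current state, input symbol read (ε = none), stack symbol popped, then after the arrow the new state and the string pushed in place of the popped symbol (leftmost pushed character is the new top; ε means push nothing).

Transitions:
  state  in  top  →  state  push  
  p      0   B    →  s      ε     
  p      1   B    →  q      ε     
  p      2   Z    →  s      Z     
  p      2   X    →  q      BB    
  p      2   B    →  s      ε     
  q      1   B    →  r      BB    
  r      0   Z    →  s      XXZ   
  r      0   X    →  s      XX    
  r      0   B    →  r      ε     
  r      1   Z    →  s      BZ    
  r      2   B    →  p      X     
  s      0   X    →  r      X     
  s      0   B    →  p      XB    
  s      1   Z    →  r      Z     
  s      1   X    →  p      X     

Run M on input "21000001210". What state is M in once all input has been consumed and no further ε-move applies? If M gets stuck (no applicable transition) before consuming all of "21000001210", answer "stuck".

(p, 21000001210, Z) ⊢ (s, 1000001210, Z) ⊢ (r, 000001210, Z) ⊢ (s, 00001210, XXZ) ⊢ (r, 0001210, XXZ) ⊢ (s, 001210, XXXZ) ⊢ (r, 01210, XXXZ) ⊢ (s, 1210, XXXXZ) ⊢ (p, 210, XXXXZ) ⊢ (q, 10, BBXXXZ) ⊢ (r, 0, BBBXXXZ) ⊢ (r, ε, BBXXXZ)
All input consumed; M is in state r.

r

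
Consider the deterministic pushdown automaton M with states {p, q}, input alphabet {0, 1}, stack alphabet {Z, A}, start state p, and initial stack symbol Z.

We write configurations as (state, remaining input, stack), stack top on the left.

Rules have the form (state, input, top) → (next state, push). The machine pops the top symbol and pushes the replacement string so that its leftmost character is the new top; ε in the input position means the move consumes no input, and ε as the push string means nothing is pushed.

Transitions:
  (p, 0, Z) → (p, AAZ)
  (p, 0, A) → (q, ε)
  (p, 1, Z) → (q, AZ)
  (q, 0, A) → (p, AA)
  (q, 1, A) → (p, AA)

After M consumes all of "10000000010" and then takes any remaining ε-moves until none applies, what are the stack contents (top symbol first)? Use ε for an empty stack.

(p, 10000000010, Z)
  read 1, top Z: go to q, push AZ → (q, 0000000010, AZ)
  read 0, top A: go to p, push AA → (p, 000000010, AAZ)
  read 0, top A: go to q, push ε → (q, 00000010, AZ)
  read 0, top A: go to p, push AA → (p, 0000010, AAZ)
  read 0, top A: go to q, push ε → (q, 000010, AZ)
  read 0, top A: go to p, push AA → (p, 00010, AAZ)
  read 0, top A: go to q, push ε → (q, 0010, AZ)
  read 0, top A: go to p, push AA → (p, 010, AAZ)
  read 0, top A: go to q, push ε → (q, 10, AZ)
  read 1, top A: go to p, push AA → (p, 0, AAZ)
  read 0, top A: go to q, push ε → (q, ε, AZ)
All input consumed in state q with stack AZ.

AZ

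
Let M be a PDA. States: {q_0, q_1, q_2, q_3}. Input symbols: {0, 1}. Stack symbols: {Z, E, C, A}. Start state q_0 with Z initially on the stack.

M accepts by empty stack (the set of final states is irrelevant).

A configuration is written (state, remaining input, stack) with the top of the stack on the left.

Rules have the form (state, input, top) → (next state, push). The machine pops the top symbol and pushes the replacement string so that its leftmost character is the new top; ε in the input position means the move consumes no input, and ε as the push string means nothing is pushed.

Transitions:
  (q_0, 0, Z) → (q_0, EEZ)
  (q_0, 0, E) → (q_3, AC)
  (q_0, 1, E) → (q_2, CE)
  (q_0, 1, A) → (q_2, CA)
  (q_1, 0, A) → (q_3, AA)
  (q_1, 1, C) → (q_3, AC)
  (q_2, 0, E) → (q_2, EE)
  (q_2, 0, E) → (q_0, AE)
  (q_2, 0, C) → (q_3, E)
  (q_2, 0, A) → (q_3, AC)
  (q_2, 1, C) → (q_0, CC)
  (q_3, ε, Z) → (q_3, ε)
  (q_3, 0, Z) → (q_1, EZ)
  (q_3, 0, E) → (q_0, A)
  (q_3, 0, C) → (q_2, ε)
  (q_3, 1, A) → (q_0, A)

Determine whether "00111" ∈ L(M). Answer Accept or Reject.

No computation consumes all input and empties the stack.

Reject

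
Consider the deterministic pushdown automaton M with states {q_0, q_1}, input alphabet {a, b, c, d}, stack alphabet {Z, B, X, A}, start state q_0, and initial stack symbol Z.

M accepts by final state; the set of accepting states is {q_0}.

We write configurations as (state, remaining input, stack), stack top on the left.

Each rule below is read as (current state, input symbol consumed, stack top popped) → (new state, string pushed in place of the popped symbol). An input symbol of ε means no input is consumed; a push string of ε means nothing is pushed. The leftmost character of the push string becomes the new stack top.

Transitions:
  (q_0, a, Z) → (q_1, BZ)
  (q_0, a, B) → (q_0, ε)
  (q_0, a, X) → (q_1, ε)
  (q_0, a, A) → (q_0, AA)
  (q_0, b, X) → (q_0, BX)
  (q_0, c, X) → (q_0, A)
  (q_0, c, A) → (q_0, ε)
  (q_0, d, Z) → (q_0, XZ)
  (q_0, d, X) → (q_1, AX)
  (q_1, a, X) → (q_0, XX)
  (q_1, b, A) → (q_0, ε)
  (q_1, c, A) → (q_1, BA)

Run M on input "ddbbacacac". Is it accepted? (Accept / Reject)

Accept

(q_0, ddbbacacac, Z) ⊢ (q_0, dbbacacac, XZ) ⊢ (q_1, bbacacac, AXZ) ⊢ (q_0, bacacac, XZ) ⊢ (q_0, acacac, BXZ) ⊢ (q_0, cacac, XZ) ⊢ (q_0, acac, AZ) ⊢ (q_0, cac, AAZ) ⊢ (q_0, ac, AZ) ⊢ (q_0, c, AAZ) ⊢ (q_0, ε, AZ)
All input consumed; state q_0 ∈ F.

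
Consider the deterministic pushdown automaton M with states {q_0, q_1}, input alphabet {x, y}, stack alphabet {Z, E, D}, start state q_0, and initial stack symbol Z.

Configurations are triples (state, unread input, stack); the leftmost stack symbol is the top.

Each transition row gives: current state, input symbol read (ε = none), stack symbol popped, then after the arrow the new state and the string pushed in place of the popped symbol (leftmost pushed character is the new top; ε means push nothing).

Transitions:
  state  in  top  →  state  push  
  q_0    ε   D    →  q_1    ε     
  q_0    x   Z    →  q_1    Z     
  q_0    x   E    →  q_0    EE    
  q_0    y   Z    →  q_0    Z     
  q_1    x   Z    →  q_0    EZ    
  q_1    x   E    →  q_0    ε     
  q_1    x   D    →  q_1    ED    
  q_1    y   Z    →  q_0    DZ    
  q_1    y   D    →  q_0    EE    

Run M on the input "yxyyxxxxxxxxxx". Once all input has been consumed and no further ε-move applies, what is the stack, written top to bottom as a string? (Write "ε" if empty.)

EEEEEEEEEEZ

(q_0, yxyyxxxxxxxxxx, Z)
  read y, top Z: go to q_0, push Z → (q_0, xyyxxxxxxxxxx, Z)
  read x, top Z: go to q_1, push Z → (q_1, yyxxxxxxxxxx, Z)
  read y, top Z: go to q_0, push DZ → (q_0, yxxxxxxxxxx, DZ)
  ε-move, top D: go to q_1, push ε → (q_1, yxxxxxxxxxx, Z)
  read y, top Z: go to q_0, push DZ → (q_0, xxxxxxxxxx, DZ)
  ε-move, top D: go to q_1, push ε → (q_1, xxxxxxxxxx, Z)
  read x, top Z: go to q_0, push EZ → (q_0, xxxxxxxxx, EZ)
  read x, top E: go to q_0, push EE → (q_0, xxxxxxxx, EEZ)
  read x, top E: go to q_0, push EE → (q_0, xxxxxxx, EEEZ)
  read x, top E: go to q_0, push EE → (q_0, xxxxxx, EEEEZ)
  read x, top E: go to q_0, push EE → (q_0, xxxxx, EEEEEZ)
  read x, top E: go to q_0, push EE → (q_0, xxxx, EEEEEEZ)
  read x, top E: go to q_0, push EE → (q_0, xxx, EEEEEEEZ)
  read x, top E: go to q_0, push EE → (q_0, xx, EEEEEEEEZ)
  read x, top E: go to q_0, push EE → (q_0, x, EEEEEEEEEZ)
  read x, top E: go to q_0, push EE → (q_0, ε, EEEEEEEEEEZ)
All input consumed in state q_0 with stack EEEEEEEEEEZ.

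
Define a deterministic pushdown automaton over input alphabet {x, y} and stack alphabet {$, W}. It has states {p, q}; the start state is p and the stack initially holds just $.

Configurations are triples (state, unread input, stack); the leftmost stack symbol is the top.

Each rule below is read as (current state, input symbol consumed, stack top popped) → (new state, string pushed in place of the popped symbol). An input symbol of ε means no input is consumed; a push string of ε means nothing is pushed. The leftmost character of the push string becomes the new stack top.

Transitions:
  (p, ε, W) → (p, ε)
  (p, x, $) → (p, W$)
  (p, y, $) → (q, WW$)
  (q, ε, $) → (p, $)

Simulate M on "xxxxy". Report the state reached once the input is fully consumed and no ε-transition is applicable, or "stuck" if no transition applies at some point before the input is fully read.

q

(p, xxxxy, $) ⊢ (p, xxxy, W$) ⊢ (p, xxxy, $) ⊢ (p, xxy, W$) ⊢ (p, xxy, $) ⊢ (p, xy, W$) ⊢ (p, xy, $) ⊢ (p, y, W$) ⊢ (p, y, $) ⊢ (q, ε, WW$)
All input consumed; M is in state q.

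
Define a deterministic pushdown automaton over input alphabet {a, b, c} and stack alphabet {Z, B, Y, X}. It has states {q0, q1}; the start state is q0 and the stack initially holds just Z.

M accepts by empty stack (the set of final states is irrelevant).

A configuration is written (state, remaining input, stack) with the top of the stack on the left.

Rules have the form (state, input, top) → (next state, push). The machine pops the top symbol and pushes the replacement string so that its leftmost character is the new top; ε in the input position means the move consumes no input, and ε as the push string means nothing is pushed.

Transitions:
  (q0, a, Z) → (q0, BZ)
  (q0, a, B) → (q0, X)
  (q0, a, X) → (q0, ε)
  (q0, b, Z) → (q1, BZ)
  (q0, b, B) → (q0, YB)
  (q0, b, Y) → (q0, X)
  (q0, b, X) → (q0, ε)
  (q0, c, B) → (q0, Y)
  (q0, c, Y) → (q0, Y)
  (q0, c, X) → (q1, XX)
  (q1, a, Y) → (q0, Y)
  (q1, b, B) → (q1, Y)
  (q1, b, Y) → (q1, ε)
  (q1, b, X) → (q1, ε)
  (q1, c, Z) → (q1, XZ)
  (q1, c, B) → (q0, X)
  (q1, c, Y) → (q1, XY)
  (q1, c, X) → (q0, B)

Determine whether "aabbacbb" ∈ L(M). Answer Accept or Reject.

Reject

(q0, aabbacbb, Z) ⊢ (q0, abbacbb, BZ) ⊢ (q0, bbacbb, XZ) ⊢ (q0, bacbb, Z) ⊢ (q1, acbb, BZ)
No transition applies at (q1, acbb, BZ); input not fully consumed.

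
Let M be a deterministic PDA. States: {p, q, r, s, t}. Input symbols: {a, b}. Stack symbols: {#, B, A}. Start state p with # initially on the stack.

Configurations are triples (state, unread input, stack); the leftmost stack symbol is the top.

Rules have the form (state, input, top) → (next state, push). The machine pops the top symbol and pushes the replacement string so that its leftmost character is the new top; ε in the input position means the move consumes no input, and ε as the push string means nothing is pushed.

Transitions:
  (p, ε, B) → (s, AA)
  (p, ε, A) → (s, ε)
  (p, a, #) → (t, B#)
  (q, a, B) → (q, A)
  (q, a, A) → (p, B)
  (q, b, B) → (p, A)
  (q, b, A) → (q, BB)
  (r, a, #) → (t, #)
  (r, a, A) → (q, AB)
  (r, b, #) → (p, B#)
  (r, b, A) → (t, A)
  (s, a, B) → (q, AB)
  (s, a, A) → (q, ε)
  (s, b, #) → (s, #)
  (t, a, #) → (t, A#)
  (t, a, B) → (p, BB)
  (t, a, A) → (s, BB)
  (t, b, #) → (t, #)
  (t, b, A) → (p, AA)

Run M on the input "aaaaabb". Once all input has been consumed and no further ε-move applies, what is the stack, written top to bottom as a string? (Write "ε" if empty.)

(p, aaaaabb, #)
  read a, top #: go to t, push B# → (t, aaaabb, B#)
  read a, top B: go to p, push BB → (p, aaabb, BB#)
  ε-move, top B: go to s, push AA → (s, aaabb, AAB#)
  read a, top A: go to q, push ε → (q, aabb, AB#)
  read a, top A: go to p, push B → (p, abb, BB#)
  ε-move, top B: go to s, push AA → (s, abb, AAB#)
  read a, top A: go to q, push ε → (q, bb, AB#)
  read b, top A: go to q, push BB → (q, b, BBB#)
  read b, top B: go to p, push A → (p, ε, ABB#)
  ε-move, top A: go to s, push ε → (s, ε, BB#)
All input consumed in state s with stack BB#.

BB#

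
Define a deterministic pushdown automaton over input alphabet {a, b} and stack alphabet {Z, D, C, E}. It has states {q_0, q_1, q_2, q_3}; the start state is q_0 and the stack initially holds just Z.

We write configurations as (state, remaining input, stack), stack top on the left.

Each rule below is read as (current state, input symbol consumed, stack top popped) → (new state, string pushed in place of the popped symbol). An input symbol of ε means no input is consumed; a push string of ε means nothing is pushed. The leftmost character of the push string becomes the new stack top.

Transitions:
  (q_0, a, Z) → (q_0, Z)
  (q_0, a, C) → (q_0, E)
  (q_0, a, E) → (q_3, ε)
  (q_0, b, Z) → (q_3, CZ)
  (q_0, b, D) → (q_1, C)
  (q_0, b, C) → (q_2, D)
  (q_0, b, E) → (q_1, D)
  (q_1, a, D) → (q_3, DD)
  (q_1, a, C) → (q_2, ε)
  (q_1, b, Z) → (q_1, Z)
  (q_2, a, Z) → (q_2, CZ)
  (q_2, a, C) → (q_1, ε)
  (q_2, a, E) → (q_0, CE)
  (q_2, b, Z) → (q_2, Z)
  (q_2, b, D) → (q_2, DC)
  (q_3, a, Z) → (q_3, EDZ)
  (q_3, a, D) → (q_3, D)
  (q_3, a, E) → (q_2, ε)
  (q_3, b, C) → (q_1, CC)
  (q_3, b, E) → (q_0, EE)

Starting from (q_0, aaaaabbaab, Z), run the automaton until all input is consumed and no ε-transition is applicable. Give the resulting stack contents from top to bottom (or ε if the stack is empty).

(q_0, aaaaabbaab, Z)
  read a, top Z: go to q_0, push Z → (q_0, aaaabbaab, Z)
  read a, top Z: go to q_0, push Z → (q_0, aaabbaab, Z)
  read a, top Z: go to q_0, push Z → (q_0, aabbaab, Z)
  read a, top Z: go to q_0, push Z → (q_0, abbaab, Z)
  read a, top Z: go to q_0, push Z → (q_0, bbaab, Z)
  read b, top Z: go to q_3, push CZ → (q_3, baab, CZ)
  read b, top C: go to q_1, push CC → (q_1, aab, CCZ)
  read a, top C: go to q_2, push ε → (q_2, ab, CZ)
  read a, top C: go to q_1, push ε → (q_1, b, Z)
  read b, top Z: go to q_1, push Z → (q_1, ε, Z)
All input consumed in state q_1 with stack Z.

Z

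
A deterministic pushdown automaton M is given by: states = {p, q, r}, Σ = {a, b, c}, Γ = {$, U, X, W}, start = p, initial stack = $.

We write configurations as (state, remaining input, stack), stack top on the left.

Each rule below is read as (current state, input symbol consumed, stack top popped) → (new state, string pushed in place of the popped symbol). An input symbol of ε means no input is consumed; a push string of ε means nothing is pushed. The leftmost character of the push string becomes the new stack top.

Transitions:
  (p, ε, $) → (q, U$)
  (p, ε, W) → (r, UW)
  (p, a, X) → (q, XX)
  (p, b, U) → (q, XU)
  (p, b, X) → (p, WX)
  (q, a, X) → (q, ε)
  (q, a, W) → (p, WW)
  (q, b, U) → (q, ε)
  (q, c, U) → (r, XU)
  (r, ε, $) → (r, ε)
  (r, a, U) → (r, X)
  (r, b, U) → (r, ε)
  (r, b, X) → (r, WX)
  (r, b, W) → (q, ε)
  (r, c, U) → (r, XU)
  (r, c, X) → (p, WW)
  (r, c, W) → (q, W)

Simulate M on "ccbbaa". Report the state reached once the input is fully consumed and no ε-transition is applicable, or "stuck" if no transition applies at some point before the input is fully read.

(p, ccbbaa, $)
  ε-move, top $: go to q, push U$ → (q, ccbbaa, U$)
  read c, top U: go to r, push XU → (r, cbbaa, XU$)
  read c, top X: go to p, push WW → (p, bbaa, WWU$)
  ε-move, top W: go to r, push UW → (r, bbaa, UWWU$)
  read b, top U: go to r, push ε → (r, baa, WWU$)
  read b, top W: go to q, push ε → (q, aa, WU$)
  read a, top W: go to p, push WW → (p, a, WWU$)
  ε-move, top W: go to r, push UW → (r, a, UWWU$)
  read a, top U: go to r, push X → (r, ε, XWWU$)
All input consumed; M is in state r.

r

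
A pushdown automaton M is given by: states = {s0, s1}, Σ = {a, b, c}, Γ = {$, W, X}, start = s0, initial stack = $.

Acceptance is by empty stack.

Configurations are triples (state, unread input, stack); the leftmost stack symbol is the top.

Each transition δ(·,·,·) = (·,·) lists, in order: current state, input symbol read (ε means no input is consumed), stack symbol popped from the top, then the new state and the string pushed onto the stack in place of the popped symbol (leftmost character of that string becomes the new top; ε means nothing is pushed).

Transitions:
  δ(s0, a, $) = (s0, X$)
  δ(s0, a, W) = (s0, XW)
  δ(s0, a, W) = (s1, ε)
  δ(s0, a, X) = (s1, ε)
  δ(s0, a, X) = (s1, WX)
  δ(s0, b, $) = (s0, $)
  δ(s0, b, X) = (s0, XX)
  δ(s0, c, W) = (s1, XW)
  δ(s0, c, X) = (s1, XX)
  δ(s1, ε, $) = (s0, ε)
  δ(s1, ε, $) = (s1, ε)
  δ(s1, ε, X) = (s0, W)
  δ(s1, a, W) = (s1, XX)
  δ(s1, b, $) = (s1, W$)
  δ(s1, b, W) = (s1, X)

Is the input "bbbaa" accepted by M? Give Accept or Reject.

One accepting computation: (s0, bbbaa, $) ⊢ (s0, bbaa, $) ⊢ (s0, baa, $) ⊢ (s0, aa, $) ⊢ (s0, a, X$) ⊢ (s1, ε, $) ⊢ (s0, ε, ε)
All input consumed and the stack is empty.

Accept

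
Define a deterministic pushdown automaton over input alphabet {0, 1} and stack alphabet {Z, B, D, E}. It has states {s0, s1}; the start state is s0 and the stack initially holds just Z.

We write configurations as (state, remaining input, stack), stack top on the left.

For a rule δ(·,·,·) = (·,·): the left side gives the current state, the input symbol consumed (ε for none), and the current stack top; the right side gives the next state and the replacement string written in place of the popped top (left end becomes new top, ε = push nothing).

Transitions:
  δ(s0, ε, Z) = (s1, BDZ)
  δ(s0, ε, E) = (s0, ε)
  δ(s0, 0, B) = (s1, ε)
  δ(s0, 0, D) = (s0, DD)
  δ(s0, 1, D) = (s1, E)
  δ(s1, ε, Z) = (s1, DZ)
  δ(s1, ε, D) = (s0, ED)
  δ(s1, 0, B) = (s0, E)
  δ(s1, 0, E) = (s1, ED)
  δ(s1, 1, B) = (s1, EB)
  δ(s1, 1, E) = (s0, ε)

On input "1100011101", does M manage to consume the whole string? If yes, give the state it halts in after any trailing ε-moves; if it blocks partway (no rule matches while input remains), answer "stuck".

s0

(s0, 1100011101, Z) ⊢ (s1, 1100011101, BDZ) ⊢ (s1, 100011101, EBDZ) ⊢ (s0, 00011101, BDZ) ⊢ (s1, 0011101, DZ) ⊢ (s0, 0011101, EDZ) ⊢ (s0, 0011101, DZ) ⊢ (s0, 011101, DDZ) ⊢ (s0, 11101, DDDZ) ⊢ (s1, 1101, EDDZ) ⊢ (s0, 101, DDZ) ⊢ (s1, 01, EDZ) ⊢ (s1, 1, EDDZ) ⊢ (s0, ε, DDZ)
All input consumed; M is in state s0.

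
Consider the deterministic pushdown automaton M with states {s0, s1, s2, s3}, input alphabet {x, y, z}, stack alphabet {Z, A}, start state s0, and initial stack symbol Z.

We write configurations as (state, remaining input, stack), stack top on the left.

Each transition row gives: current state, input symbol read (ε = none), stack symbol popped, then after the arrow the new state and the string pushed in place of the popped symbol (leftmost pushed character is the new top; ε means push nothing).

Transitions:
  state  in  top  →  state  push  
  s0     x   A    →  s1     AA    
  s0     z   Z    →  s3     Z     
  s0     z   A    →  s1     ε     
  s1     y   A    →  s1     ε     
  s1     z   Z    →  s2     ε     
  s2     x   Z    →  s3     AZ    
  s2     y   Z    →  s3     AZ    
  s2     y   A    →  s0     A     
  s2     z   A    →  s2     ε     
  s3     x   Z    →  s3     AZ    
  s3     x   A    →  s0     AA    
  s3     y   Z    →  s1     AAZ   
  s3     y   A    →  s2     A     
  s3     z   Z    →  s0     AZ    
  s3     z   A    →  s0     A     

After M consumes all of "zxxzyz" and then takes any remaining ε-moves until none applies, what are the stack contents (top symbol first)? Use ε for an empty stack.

(s0, zxxzyz, Z) ⊢ (s3, xxzyz, Z) ⊢ (s3, xzyz, AZ) ⊢ (s0, zyz, AAZ) ⊢ (s1, yz, AZ) ⊢ (s1, z, Z) ⊢ (s2, ε, ε)
All input consumed in state s2 with stack ε.

ε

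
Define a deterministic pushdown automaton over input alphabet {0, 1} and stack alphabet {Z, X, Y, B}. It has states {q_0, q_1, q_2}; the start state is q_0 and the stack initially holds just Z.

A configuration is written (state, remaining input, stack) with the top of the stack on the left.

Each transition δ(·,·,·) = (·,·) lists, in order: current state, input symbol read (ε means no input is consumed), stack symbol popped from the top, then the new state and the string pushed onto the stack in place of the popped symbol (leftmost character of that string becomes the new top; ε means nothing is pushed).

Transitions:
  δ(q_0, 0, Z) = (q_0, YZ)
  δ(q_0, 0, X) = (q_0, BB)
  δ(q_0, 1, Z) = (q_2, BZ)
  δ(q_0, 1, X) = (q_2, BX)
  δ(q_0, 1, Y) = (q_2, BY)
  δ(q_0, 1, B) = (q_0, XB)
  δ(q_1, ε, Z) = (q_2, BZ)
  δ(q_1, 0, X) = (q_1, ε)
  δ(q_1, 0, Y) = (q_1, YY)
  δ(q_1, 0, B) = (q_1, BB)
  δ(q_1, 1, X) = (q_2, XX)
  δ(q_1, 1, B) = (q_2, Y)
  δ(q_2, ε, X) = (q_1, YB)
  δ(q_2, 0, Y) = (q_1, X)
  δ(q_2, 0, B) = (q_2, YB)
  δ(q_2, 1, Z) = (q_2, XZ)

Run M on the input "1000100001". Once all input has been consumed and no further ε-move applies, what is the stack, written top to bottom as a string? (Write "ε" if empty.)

(q_0, 1000100001, Z)
  read 1, top Z: go to q_2, push BZ → (q_2, 000100001, BZ)
  read 0, top B: go to q_2, push YB → (q_2, 00100001, YBZ)
  read 0, top Y: go to q_1, push X → (q_1, 0100001, XBZ)
  read 0, top X: go to q_1, push ε → (q_1, 100001, BZ)
  read 1, top B: go to q_2, push Y → (q_2, 00001, YZ)
  read 0, top Y: go to q_1, push X → (q_1, 0001, XZ)
  read 0, top X: go to q_1, push ε → (q_1, 001, Z)
  ε-move, top Z: go to q_2, push BZ → (q_2, 001, BZ)
  read 0, top B: go to q_2, push YB → (q_2, 01, YBZ)
  read 0, top Y: go to q_1, push X → (q_1, 1, XBZ)
  read 1, top X: go to q_2, push XX → (q_2, ε, XXBZ)
  ε-move, top X: go to q_1, push YB → (q_1, ε, YBXBZ)
All input consumed in state q_1 with stack YBXBZ.

YBXBZ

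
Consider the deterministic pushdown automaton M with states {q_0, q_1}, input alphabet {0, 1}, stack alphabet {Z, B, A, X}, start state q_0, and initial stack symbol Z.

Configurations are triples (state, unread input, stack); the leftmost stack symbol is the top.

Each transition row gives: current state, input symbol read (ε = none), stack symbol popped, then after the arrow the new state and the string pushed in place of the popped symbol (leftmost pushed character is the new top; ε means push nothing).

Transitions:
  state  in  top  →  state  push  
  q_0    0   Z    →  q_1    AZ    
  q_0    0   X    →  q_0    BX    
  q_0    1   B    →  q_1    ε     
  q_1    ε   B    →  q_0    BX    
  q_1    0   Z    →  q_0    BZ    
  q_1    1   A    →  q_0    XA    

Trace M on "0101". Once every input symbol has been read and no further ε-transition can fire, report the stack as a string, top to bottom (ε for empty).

XAZ

(q_0, 0101, Z)
  read 0, top Z: go to q_1, push AZ → (q_1, 101, AZ)
  read 1, top A: go to q_0, push XA → (q_0, 01, XAZ)
  read 0, top X: go to q_0, push BX → (q_0, 1, BXAZ)
  read 1, top B: go to q_1, push ε → (q_1, ε, XAZ)
All input consumed in state q_1 with stack XAZ.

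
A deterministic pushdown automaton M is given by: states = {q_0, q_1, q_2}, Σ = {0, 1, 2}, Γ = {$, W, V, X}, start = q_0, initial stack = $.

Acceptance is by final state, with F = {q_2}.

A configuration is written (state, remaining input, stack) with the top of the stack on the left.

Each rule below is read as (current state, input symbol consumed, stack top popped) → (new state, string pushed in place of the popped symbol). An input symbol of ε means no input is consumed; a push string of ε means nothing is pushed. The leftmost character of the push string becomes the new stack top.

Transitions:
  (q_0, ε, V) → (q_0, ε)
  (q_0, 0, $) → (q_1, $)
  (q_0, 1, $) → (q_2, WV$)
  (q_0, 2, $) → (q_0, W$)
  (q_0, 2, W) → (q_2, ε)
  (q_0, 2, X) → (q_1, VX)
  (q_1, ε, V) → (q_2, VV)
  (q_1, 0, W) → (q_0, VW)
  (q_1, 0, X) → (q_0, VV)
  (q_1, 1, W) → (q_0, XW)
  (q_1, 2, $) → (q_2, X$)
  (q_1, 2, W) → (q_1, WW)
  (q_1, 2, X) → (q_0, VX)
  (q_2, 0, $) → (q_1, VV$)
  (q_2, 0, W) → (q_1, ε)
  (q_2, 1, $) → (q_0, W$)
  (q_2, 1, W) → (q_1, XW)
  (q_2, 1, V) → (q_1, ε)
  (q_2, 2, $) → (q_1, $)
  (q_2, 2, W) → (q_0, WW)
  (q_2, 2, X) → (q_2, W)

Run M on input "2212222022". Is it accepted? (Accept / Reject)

Accept

(q_0, 2212222022, $)
  read 2, top $: go to q_0, push W$ → (q_0, 212222022, W$)
  read 2, top W: go to q_2, push ε → (q_2, 12222022, $)
  read 1, top $: go to q_0, push W$ → (q_0, 2222022, W$)
  read 2, top W: go to q_2, push ε → (q_2, 222022, $)
  read 2, top $: go to q_1, push $ → (q_1, 22022, $)
  read 2, top $: go to q_2, push X$ → (q_2, 2022, X$)
  read 2, top X: go to q_2, push W → (q_2, 022, W$)
  read 0, top W: go to q_1, push ε → (q_1, 22, $)
  read 2, top $: go to q_2, push X$ → (q_2, 2, X$)
  read 2, top X: go to q_2, push W → (q_2, ε, W$)
All input consumed; state q_2 ∈ F.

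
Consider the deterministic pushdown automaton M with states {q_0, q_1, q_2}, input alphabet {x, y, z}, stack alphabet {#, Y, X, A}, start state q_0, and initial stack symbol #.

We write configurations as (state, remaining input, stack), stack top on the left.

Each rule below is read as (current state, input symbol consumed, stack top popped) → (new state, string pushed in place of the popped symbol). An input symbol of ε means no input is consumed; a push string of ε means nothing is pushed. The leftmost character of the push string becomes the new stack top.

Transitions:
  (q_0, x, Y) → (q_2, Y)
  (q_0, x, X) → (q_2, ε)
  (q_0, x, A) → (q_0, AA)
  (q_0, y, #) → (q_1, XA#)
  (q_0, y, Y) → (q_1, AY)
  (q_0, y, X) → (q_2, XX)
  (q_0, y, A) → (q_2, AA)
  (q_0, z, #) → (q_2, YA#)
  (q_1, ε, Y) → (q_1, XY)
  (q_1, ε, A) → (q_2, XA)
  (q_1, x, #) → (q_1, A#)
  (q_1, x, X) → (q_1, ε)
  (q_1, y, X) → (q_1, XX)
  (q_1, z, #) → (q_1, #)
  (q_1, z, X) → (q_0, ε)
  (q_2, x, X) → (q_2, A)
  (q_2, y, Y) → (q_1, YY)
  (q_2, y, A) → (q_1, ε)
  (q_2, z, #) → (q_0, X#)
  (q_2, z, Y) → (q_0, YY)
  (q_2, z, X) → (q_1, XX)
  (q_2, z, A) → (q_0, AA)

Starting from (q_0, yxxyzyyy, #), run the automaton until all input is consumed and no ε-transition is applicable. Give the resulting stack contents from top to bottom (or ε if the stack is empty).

(q_0, yxxyzyyy, #) ⊢ (q_1, xxyzyyy, XA#) ⊢ (q_1, xyzyyy, A#) ⊢ (q_2, xyzyyy, XA#) ⊢ (q_2, yzyyy, AA#) ⊢ (q_1, zyyy, A#) ⊢ (q_2, zyyy, XA#) ⊢ (q_1, yyy, XXA#) ⊢ (q_1, yy, XXXA#) ⊢ (q_1, y, XXXXA#) ⊢ (q_1, ε, XXXXXA#)
All input consumed in state q_1 with stack XXXXXA#.

XXXXXA#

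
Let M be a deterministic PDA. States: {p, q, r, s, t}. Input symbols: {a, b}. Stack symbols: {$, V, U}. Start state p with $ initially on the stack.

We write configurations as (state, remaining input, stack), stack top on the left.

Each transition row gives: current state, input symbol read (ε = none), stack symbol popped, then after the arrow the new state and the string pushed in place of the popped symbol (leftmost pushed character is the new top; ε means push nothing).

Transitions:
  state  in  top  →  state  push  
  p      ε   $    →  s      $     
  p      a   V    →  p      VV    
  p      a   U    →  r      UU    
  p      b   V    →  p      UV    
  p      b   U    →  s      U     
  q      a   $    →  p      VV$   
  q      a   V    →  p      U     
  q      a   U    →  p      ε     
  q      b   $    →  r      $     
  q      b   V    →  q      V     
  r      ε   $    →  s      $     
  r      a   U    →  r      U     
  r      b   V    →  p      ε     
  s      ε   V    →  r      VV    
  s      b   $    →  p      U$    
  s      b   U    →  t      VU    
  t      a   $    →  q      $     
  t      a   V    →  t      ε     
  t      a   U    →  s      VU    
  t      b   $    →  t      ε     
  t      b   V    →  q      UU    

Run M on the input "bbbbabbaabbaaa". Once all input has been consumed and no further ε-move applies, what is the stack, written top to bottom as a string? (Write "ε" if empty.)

UUVUU$

(p, bbbbabbaabbaaa, $) ⊢ (s, bbbbabbaabbaaa, $) ⊢ (p, bbbabbaabbaaa, U$) ⊢ (s, bbabbaabbaaa, U$) ⊢ (t, babbaabbaaa, VU$) ⊢ (q, abbaabbaaa, UUU$) ⊢ (p, bbaabbaaa, UU$) ⊢ (s, baabbaaa, UU$) ⊢ (t, aabbaaa, VUU$) ⊢ (t, abbaaa, UU$) ⊢ (s, bbaaa, VUU$) ⊢ (r, bbaaa, VVUU$) ⊢ (p, baaa, VUU$) ⊢ (p, aaa, UVUU$) ⊢ (r, aa, UUVUU$) ⊢ (r, a, UUVUU$) ⊢ (r, ε, UUVUU$)
All input consumed in state r with stack UUVUU$.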